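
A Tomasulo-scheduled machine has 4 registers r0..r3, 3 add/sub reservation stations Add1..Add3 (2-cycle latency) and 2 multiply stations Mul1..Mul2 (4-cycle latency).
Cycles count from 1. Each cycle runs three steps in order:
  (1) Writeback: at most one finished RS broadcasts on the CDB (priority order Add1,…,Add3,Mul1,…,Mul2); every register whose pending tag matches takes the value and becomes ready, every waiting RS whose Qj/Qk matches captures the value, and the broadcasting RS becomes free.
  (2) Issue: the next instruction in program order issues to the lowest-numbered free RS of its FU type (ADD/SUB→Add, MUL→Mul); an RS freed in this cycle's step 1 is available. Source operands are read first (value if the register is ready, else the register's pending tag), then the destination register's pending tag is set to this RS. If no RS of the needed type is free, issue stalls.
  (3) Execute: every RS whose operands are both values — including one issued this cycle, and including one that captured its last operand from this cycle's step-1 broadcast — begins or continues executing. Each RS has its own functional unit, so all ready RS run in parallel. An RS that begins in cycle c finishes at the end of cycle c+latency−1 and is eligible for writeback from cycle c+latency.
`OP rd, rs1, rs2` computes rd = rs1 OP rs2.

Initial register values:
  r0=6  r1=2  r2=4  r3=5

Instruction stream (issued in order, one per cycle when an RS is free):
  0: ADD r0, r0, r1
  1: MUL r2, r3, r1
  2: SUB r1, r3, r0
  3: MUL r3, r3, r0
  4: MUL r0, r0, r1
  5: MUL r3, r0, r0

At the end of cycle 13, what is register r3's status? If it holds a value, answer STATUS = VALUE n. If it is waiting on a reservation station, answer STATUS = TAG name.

STATUS = TAG Mul2

  c1: issue ADD r0<-Add1  regs: r0:Add1,r1:2,r2:4,r3:5
  c2: issue MUL r2<-Mul1  regs: r0:Add1,r1:2,r2:Mul1,r3:5
  c3: CDB Add1=8; issue SUB r1<-Add1  regs: r0:8,r1:Add1,r2:Mul1,r3:5
  c4: issue MUL r3<-Mul2  regs: r0:8,r1:Add1,r2:Mul1,r3:Mul2
  c5: CDB Add1=-3; stall  regs: r0:8,r1:-3,r2:Mul1,r3:Mul2
  c6: CDB Mul1=10; issue MUL r0<-Mul1  regs: r0:Mul1,r1:-3,r2:10,r3:Mul2
  c7: stall  regs: r0:Mul1,r1:-3,r2:10,r3:Mul2
  c8: CDB Mul2=40; issue MUL r3<-Mul2  regs: r0:Mul1,r1:-3,r2:10,r3:Mul2
  c9: -  regs: r0:Mul1,r1:-3,r2:10,r3:Mul2
  c10: CDB Mul1=-24  regs: r0:-24,r1:-3,r2:10,r3:Mul2
  c11: -  regs: r0:-24,r1:-3,r2:10,r3:Mul2
  c12: -  regs: r0:-24,r1:-3,r2:10,r3:Mul2
  c13: -  regs: r0:-24,r1:-3,r2:10,r3:Mul2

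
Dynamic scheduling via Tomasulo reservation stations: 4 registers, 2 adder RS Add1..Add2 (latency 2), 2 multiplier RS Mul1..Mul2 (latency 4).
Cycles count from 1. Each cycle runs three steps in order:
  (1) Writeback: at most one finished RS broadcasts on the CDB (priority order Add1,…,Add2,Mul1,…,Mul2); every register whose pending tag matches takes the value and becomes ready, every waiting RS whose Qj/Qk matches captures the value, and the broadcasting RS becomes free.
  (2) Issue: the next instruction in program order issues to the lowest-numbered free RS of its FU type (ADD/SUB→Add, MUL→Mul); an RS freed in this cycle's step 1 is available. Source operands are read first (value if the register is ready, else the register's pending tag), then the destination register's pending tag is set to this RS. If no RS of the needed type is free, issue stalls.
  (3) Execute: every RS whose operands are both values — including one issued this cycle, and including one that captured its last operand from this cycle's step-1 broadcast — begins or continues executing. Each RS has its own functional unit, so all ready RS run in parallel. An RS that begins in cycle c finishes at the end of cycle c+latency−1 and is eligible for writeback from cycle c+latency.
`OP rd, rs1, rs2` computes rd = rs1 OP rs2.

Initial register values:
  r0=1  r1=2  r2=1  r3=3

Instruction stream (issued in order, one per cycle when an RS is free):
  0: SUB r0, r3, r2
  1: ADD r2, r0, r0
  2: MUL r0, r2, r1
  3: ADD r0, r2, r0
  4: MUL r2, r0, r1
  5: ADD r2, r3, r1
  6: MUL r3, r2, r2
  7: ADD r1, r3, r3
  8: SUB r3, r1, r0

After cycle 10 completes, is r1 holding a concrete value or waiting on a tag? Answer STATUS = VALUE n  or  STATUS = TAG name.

STATUS = TAG Add2

  c1: issue SUB r0<-Add1  regs: r0:Add1,r1:2,r2:1,r3:3
  c2: issue ADD r2<-Add2  regs: r0:Add1,r1:2,r2:Add2,r3:3
  c3: CDB Add1=2; issue MUL r0<-Mul1  regs: r0:Mul1,r1:2,r2:Add2,r3:3
  c4: issue ADD r0<-Add1  regs: r0:Add1,r1:2,r2:Add2,r3:3
  c5: CDB Add2=4; issue MUL r2<-Mul2  regs: r0:Add1,r1:2,r2:Mul2,r3:3
  c6: issue ADD r2<-Add2  regs: r0:Add1,r1:2,r2:Add2,r3:3
  c7: stall  regs: r0:Add1,r1:2,r2:Add2,r3:3
  c8: CDB Add2=5; stall  regs: r0:Add1,r1:2,r2:5,r3:3
  c9: CDB Mul1=8; issue MUL r3<-Mul1  regs: r0:Add1,r1:2,r2:5,r3:Mul1
  c10: issue ADD r1<-Add2  regs: r0:Add1,r1:Add2,r2:5,r3:Mul1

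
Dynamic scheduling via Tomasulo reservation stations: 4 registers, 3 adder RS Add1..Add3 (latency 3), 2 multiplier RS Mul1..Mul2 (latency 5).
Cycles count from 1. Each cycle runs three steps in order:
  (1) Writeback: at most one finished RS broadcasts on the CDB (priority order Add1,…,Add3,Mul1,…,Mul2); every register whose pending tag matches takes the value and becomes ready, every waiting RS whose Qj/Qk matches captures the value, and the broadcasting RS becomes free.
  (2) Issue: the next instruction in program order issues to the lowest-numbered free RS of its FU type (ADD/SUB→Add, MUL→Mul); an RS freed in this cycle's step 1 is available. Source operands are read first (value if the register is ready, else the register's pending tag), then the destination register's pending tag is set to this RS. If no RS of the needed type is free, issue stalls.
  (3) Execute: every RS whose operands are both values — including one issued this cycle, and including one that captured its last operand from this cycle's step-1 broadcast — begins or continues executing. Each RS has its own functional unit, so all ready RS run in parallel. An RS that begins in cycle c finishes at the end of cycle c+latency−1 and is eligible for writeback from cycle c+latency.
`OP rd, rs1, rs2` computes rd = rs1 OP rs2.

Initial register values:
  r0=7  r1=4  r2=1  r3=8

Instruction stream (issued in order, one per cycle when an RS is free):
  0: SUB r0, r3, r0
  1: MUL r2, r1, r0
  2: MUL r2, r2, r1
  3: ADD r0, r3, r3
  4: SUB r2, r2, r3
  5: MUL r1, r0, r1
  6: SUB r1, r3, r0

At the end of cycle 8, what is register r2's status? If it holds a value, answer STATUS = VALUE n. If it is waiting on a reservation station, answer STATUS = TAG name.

STATUS = TAG Add2

  c1: issue SUB r0<-Add1  regs: r0:Add1,r1:4,r2:1,r3:8
  c2: issue MUL r2<-Mul1  regs: r0:Add1,r1:4,r2:Mul1,r3:8
  c3: issue MUL r2<-Mul2  regs: r0:Add1,r1:4,r2:Mul2,r3:8
  c4: CDB Add1=1; issue ADD r0<-Add1  regs: r0:Add1,r1:4,r2:Mul2,r3:8
  c5: issue SUB r2<-Add2  regs: r0:Add1,r1:4,r2:Add2,r3:8
  c6: stall  regs: r0:Add1,r1:4,r2:Add2,r3:8
  c7: CDB Add1=16; stall  regs: r0:16,r1:4,r2:Add2,r3:8
  c8: stall  regs: r0:16,r1:4,r2:Add2,r3:8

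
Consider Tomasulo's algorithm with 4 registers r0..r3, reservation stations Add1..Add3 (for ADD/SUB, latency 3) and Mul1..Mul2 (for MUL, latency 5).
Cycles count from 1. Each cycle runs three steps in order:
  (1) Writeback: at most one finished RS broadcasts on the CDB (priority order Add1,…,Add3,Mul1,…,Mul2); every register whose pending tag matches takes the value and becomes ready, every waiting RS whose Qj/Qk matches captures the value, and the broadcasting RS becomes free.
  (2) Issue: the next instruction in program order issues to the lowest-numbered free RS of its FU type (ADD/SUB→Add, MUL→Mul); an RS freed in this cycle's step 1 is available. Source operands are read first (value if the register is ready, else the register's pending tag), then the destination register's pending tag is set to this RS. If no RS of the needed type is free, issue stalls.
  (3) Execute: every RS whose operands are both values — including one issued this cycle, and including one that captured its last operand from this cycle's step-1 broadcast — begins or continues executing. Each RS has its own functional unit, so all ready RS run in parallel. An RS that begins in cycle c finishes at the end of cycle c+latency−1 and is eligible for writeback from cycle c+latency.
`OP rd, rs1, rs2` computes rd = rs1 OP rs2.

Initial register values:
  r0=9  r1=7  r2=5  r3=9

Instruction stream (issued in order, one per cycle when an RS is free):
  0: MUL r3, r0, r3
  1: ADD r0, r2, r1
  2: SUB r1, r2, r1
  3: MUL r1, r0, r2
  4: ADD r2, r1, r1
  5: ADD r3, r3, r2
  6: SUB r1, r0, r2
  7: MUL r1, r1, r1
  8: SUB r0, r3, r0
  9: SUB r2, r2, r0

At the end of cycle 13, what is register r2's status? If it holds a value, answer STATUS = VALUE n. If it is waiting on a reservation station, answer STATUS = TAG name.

c1: issue MUL r3<-Mul1 | r0:9,r1:7,r2:5,r3:Mul1
c2: issue ADD r0<-Add1 | r0:Add1,r1:7,r2:5,r3:Mul1
c3: issue SUB r1<-Add2 | r0:Add1,r1:Add2,r2:5,r3:Mul1
c4: issue MUL r1<-Mul2 | r0:Add1,r1:Mul2,r2:5,r3:Mul1
c5: CDB Add1=12; issue ADD r2<-Add1 | r0:12,r1:Mul2,r2:Add1,r3:Mul1
c6: CDB Add2=-2; issue ADD r3<-Add2 | r0:12,r1:Mul2,r2:Add1,r3:Add2
c7: CDB Mul1=81; issue SUB r1<-Add3 | r0:12,r1:Add3,r2:Add1,r3:Add2
c8: issue MUL r1<-Mul1 | r0:12,r1:Mul1,r2:Add1,r3:Add2
c9: stall | r0:12,r1:Mul1,r2:Add1,r3:Add2
c10: CDB Mul2=60; stall | r0:12,r1:Mul1,r2:Add1,r3:Add2
c11: stall | r0:12,r1:Mul1,r2:Add1,r3:Add2
c12: stall | r0:12,r1:Mul1,r2:Add1,r3:Add2
c13: CDB Add1=120; issue SUB r0<-Add1 | r0:Add1,r1:Mul1,r2:120,r3:Add2

STATUS = VALUE 120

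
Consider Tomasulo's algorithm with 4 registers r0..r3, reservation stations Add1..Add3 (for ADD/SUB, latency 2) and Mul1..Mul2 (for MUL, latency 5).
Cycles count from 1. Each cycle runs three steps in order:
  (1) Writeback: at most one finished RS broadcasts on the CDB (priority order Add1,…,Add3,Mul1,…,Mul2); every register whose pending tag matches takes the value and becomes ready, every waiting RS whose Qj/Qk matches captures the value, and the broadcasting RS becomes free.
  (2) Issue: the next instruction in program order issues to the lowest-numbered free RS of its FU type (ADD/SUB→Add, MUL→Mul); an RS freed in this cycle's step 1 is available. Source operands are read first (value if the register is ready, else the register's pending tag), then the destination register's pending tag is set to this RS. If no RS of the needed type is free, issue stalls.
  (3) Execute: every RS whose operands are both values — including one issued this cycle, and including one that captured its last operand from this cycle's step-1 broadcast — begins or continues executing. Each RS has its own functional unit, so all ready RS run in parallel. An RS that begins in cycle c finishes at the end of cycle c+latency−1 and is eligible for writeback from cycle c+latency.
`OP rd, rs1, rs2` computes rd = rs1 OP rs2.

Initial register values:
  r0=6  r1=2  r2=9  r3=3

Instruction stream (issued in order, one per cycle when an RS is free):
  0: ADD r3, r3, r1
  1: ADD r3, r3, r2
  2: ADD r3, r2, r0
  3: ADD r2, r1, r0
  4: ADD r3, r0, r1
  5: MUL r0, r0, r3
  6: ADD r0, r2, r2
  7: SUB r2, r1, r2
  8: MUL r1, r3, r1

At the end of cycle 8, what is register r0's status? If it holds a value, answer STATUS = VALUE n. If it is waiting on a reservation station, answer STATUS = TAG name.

c1: issue ADD r3<-Add1 | r0:6,r1:2,r2:9,r3:Add1
c2: issue ADD r3<-Add2 | r0:6,r1:2,r2:9,r3:Add2
c3: CDB Add1=5; issue ADD r3<-Add1 | r0:6,r1:2,r2:9,r3:Add1
c4: issue ADD r2<-Add3 | r0:6,r1:2,r2:Add3,r3:Add1
c5: CDB Add1=15; issue ADD r3<-Add1 | r0:6,r1:2,r2:Add3,r3:Add1
c6: CDB Add2=14; issue MUL r0<-Mul1 | r0:Mul1,r1:2,r2:Add3,r3:Add1
c7: CDB Add1=8; issue ADD r0<-Add1 | r0:Add1,r1:2,r2:Add3,r3:8
c8: CDB Add3=8; issue SUB r2<-Add2 | r0:Add1,r1:2,r2:Add2,r3:8

STATUS = TAG Add1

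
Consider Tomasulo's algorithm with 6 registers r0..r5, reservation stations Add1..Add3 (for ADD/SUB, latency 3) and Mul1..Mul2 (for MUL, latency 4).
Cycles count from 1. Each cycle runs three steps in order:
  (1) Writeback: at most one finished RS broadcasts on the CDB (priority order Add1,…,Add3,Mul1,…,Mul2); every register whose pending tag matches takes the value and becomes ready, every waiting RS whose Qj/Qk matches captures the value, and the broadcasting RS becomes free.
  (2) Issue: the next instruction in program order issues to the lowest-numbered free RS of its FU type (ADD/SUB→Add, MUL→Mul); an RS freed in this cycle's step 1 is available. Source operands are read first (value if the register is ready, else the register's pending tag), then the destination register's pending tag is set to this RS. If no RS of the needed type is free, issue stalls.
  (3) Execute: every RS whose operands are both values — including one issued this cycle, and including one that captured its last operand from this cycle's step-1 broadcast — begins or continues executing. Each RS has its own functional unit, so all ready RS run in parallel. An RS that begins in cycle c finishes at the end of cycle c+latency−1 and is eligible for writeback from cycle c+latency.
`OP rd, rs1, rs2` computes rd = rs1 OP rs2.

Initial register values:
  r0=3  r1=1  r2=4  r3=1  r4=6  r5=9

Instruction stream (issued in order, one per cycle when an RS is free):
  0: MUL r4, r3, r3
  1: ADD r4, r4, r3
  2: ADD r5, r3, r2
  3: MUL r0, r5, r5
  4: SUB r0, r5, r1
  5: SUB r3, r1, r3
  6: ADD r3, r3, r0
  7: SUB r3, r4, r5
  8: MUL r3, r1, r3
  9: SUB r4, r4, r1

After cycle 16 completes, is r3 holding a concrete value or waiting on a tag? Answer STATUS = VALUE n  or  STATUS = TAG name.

STATUS = VALUE -3

cycle 1: issue MUL r4<-Mul1 // r0:3,r1:1,r2:4,r3:1,r4:Mul1,r5:9
cycle 2: issue ADD r4<-Add1 // r0:3,r1:1,r2:4,r3:1,r4:Add1,r5:9
cycle 3: issue ADD r5<-Add2 // r0:3,r1:1,r2:4,r3:1,r4:Add1,r5:Add2
cycle 4: issue MUL r0<-Mul2 // r0:Mul2,r1:1,r2:4,r3:1,r4:Add1,r5:Add2
cycle 5: CDB Mul1=1; issue SUB r0<-Add3 // r0:Add3,r1:1,r2:4,r3:1,r4:Add1,r5:Add2
cycle 6: CDB Add2=5; issue SUB r3<-Add2 // r0:Add3,r1:1,r2:4,r3:Add2,r4:Add1,r5:5
cycle 7: stall // r0:Add3,r1:1,r2:4,r3:Add2,r4:Add1,r5:5
cycle 8: CDB Add1=2; issue ADD r3<-Add1 // r0:Add3,r1:1,r2:4,r3:Add1,r4:2,r5:5
cycle 9: CDB Add2=0; issue SUB r3<-Add2 // r0:Add3,r1:1,r2:4,r3:Add2,r4:2,r5:5
cycle 10: CDB Add3=4; issue MUL r3<-Mul1 // r0:4,r1:1,r2:4,r3:Mul1,r4:2,r5:5
cycle 11: CDB Mul2=25; issue SUB r4<-Add3 // r0:4,r1:1,r2:4,r3:Mul1,r4:Add3,r5:5
cycle 12: CDB Add2=-3 // r0:4,r1:1,r2:4,r3:Mul1,r4:Add3,r5:5
cycle 13: CDB Add1=4 // r0:4,r1:1,r2:4,r3:Mul1,r4:Add3,r5:5
cycle 14: CDB Add3=1 // r0:4,r1:1,r2:4,r3:Mul1,r4:1,r5:5
cycle 15: - // r0:4,r1:1,r2:4,r3:Mul1,r4:1,r5:5
cycle 16: CDB Mul1=-3 // r0:4,r1:1,r2:4,r3:-3,r4:1,r5:5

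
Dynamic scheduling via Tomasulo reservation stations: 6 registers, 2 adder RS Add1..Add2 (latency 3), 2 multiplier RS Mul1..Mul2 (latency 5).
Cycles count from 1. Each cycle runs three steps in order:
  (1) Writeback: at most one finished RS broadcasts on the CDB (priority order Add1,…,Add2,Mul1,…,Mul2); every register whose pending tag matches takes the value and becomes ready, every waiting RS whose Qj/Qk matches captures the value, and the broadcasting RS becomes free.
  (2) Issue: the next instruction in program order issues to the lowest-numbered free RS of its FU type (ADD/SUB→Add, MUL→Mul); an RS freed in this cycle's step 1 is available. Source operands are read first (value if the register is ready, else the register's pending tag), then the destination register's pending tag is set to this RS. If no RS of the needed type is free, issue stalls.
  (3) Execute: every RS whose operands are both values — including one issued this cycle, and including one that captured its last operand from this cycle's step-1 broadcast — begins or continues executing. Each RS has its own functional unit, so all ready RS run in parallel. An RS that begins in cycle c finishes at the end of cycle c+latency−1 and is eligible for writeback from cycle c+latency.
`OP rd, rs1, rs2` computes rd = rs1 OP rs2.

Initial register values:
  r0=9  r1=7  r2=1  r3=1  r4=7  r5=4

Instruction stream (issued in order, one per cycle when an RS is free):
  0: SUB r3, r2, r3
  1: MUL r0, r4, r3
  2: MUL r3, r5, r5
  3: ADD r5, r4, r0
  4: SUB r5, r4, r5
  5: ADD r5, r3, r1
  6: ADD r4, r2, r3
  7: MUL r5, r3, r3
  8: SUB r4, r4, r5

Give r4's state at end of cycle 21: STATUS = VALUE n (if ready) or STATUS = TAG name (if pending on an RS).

STATUS = TAG Add2

cycle 1: issue SUB r3<-Add1 // r0:9,r1:7,r2:1,r3:Add1,r4:7,r5:4
cycle 2: issue MUL r0<-Mul1 // r0:Mul1,r1:7,r2:1,r3:Add1,r4:7,r5:4
cycle 3: issue MUL r3<-Mul2 // r0:Mul1,r1:7,r2:1,r3:Mul2,r4:7,r5:4
cycle 4: CDB Add1=0; issue ADD r5<-Add1 // r0:Mul1,r1:7,r2:1,r3:Mul2,r4:7,r5:Add1
cycle 5: issue SUB r5<-Add2 // r0:Mul1,r1:7,r2:1,r3:Mul2,r4:7,r5:Add2
cycle 6: stall // r0:Mul1,r1:7,r2:1,r3:Mul2,r4:7,r5:Add2
cycle 7: stall // r0:Mul1,r1:7,r2:1,r3:Mul2,r4:7,r5:Add2
cycle 8: CDB Mul2=16; stall // r0:Mul1,r1:7,r2:1,r3:16,r4:7,r5:Add2
cycle 9: CDB Mul1=0; stall // r0:0,r1:7,r2:1,r3:16,r4:7,r5:Add2
cycle 10: stall // r0:0,r1:7,r2:1,r3:16,r4:7,r5:Add2
cycle 11: stall // r0:0,r1:7,r2:1,r3:16,r4:7,r5:Add2
cycle 12: CDB Add1=7; issue ADD r5<-Add1 // r0:0,r1:7,r2:1,r3:16,r4:7,r5:Add1
cycle 13: stall // r0:0,r1:7,r2:1,r3:16,r4:7,r5:Add1
cycle 14: stall // r0:0,r1:7,r2:1,r3:16,r4:7,r5:Add1
cycle 15: CDB Add1=23; issue ADD r4<-Add1 // r0:0,r1:7,r2:1,r3:16,r4:Add1,r5:23
cycle 16: CDB Add2=0; issue MUL r5<-Mul1 // r0:0,r1:7,r2:1,r3:16,r4:Add1,r5:Mul1
cycle 17: issue SUB r4<-Add2 // r0:0,r1:7,r2:1,r3:16,r4:Add2,r5:Mul1
cycle 18: CDB Add1=17 // r0:0,r1:7,r2:1,r3:16,r4:Add2,r5:Mul1
cycle 19: - // r0:0,r1:7,r2:1,r3:16,r4:Add2,r5:Mul1
cycle 20: - // r0:0,r1:7,r2:1,r3:16,r4:Add2,r5:Mul1
cycle 21: CDB Mul1=256 // r0:0,r1:7,r2:1,r3:16,r4:Add2,r5:256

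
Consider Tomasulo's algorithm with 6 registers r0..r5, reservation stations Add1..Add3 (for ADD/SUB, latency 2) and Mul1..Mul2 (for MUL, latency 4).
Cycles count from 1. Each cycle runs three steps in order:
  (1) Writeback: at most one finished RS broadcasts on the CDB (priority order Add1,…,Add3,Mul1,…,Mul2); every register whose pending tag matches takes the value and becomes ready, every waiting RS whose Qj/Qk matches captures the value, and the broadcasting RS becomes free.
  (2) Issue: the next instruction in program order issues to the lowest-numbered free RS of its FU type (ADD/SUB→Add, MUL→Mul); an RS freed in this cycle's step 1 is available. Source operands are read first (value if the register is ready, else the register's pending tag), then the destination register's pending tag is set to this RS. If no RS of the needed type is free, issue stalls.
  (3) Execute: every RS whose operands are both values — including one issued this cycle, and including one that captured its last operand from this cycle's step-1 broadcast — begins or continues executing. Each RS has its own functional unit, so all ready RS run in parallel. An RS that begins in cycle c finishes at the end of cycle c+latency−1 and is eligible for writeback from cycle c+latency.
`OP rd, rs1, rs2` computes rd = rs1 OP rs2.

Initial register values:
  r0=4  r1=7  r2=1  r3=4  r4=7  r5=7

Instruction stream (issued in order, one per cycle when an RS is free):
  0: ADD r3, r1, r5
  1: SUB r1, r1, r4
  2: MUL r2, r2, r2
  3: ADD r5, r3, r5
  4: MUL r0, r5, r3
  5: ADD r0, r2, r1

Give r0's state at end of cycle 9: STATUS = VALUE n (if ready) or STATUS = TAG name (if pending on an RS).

STATUS = VALUE 1

  c1: issue ADD r3<-Add1  regs: r0:4,r1:7,r2:1,r3:Add1,r4:7,r5:7
  c2: issue SUB r1<-Add2  regs: r0:4,r1:Add2,r2:1,r3:Add1,r4:7,r5:7
  c3: CDB Add1=14; issue MUL r2<-Mul1  regs: r0:4,r1:Add2,r2:Mul1,r3:14,r4:7,r5:7
  c4: CDB Add2=0; issue ADD r5<-Add1  regs: r0:4,r1:0,r2:Mul1,r3:14,r4:7,r5:Add1
  c5: issue MUL r0<-Mul2  regs: r0:Mul2,r1:0,r2:Mul1,r3:14,r4:7,r5:Add1
  c6: CDB Add1=21; issue ADD r0<-Add1  regs: r0:Add1,r1:0,r2:Mul1,r3:14,r4:7,r5:21
  c7: CDB Mul1=1  regs: r0:Add1,r1:0,r2:1,r3:14,r4:7,r5:21
  c8: -  regs: r0:Add1,r1:0,r2:1,r3:14,r4:7,r5:21
  c9: CDB Add1=1  regs: r0:1,r1:0,r2:1,r3:14,r4:7,r5:21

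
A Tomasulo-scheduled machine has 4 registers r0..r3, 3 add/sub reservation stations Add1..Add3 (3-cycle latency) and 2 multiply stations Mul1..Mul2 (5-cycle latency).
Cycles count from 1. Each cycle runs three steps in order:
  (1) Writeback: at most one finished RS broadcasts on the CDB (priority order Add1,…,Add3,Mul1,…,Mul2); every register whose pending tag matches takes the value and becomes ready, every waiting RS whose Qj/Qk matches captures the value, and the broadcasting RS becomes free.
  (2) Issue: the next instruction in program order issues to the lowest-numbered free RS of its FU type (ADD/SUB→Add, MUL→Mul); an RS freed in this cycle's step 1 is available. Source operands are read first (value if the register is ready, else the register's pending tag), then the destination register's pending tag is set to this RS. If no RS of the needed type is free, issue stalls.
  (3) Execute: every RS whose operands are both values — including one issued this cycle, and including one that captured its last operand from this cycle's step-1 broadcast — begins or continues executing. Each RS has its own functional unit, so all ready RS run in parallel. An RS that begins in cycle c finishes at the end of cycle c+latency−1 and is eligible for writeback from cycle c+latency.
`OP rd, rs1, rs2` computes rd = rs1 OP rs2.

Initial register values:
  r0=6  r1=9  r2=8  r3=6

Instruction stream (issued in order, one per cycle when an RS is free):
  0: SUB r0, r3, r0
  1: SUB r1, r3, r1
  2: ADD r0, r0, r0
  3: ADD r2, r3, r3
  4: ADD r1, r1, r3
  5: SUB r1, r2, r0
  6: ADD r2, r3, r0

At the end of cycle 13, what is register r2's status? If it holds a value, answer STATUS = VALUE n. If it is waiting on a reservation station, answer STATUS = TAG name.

STATUS = VALUE 6

cycle 1: issue SUB r0<-Add1 // r0:Add1,r1:9,r2:8,r3:6
cycle 2: issue SUB r1<-Add2 // r0:Add1,r1:Add2,r2:8,r3:6
cycle 3: issue ADD r0<-Add3 // r0:Add3,r1:Add2,r2:8,r3:6
cycle 4: CDB Add1=0; issue ADD r2<-Add1 // r0:Add3,r1:Add2,r2:Add1,r3:6
cycle 5: CDB Add2=-3; issue ADD r1<-Add2 // r0:Add3,r1:Add2,r2:Add1,r3:6
cycle 6: stall // r0:Add3,r1:Add2,r2:Add1,r3:6
cycle 7: CDB Add1=12; issue SUB r1<-Add1 // r0:Add3,r1:Add1,r2:12,r3:6
cycle 8: CDB Add2=3; issue ADD r2<-Add2 // r0:Add3,r1:Add1,r2:Add2,r3:6
cycle 9: CDB Add3=0 // r0:0,r1:Add1,r2:Add2,r3:6
cycle 10: - // r0:0,r1:Add1,r2:Add2,r3:6
cycle 11: - // r0:0,r1:Add1,r2:Add2,r3:6
cycle 12: CDB Add1=12 // r0:0,r1:12,r2:Add2,r3:6
cycle 13: CDB Add2=6 // r0:0,r1:12,r2:6,r3:6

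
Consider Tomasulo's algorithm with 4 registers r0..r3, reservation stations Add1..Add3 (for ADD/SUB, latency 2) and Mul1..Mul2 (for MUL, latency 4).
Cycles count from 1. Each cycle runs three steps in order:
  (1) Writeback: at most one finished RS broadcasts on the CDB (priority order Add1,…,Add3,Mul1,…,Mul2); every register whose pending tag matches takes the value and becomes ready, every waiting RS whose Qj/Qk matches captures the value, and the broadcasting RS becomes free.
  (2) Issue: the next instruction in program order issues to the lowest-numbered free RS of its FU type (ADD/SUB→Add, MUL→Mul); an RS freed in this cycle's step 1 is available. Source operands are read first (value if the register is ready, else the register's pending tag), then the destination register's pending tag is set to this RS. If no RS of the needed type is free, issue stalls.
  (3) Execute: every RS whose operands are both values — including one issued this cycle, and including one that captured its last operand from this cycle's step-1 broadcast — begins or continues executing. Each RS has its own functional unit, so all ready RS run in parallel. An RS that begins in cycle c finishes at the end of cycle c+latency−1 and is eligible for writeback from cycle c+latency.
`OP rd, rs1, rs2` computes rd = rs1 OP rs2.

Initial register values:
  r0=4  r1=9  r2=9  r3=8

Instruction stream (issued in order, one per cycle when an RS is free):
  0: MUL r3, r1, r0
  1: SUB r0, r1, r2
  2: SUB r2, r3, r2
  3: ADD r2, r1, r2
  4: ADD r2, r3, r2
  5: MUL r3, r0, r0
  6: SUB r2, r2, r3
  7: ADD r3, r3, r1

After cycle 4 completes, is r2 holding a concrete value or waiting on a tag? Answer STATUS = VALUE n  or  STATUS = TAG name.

cycle 1: issue MUL r3<-Mul1 // r0:4,r1:9,r2:9,r3:Mul1
cycle 2: issue SUB r0<-Add1 // r0:Add1,r1:9,r2:9,r3:Mul1
cycle 3: issue SUB r2<-Add2 // r0:Add1,r1:9,r2:Add2,r3:Mul1
cycle 4: CDB Add1=0; issue ADD r2<-Add1 // r0:0,r1:9,r2:Add1,r3:Mul1

STATUS = TAG Add1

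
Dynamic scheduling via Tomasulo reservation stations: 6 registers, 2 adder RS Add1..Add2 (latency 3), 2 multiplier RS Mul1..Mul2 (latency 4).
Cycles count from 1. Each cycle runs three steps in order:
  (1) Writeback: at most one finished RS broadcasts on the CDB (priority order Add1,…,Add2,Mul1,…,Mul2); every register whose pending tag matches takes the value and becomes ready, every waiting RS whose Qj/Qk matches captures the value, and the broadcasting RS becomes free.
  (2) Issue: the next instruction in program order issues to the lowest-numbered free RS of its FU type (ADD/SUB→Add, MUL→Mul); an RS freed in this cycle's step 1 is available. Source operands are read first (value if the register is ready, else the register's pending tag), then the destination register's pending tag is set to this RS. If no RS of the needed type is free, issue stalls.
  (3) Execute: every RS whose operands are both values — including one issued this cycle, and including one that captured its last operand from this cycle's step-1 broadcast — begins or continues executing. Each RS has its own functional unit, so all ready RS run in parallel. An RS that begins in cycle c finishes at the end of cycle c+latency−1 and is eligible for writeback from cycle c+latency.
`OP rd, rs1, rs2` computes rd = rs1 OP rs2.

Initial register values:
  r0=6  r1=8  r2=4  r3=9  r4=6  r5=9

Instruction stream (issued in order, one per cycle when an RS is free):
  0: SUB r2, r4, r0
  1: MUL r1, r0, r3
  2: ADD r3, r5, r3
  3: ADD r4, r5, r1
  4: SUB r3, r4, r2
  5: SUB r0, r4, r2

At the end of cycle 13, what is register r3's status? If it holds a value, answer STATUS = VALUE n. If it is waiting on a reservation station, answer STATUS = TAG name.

c1: issue SUB r2<-Add1 | r0:6,r1:8,r2:Add1,r3:9,r4:6,r5:9
c2: issue MUL r1<-Mul1 | r0:6,r1:Mul1,r2:Add1,r3:9,r4:6,r5:9
c3: issue ADD r3<-Add2 | r0:6,r1:Mul1,r2:Add1,r3:Add2,r4:6,r5:9
c4: CDB Add1=0; issue ADD r4<-Add1 | r0:6,r1:Mul1,r2:0,r3:Add2,r4:Add1,r5:9
c5: stall | r0:6,r1:Mul1,r2:0,r3:Add2,r4:Add1,r5:9
c6: CDB Add2=18; issue SUB r3<-Add2 | r0:6,r1:Mul1,r2:0,r3:Add2,r4:Add1,r5:9
c7: CDB Mul1=54; stall | r0:6,r1:54,r2:0,r3:Add2,r4:Add1,r5:9
c8: stall | r0:6,r1:54,r2:0,r3:Add2,r4:Add1,r5:9
c9: stall | r0:6,r1:54,r2:0,r3:Add2,r4:Add1,r5:9
c10: CDB Add1=63; issue SUB r0<-Add1 | r0:Add1,r1:54,r2:0,r3:Add2,r4:63,r5:9
c11: - | r0:Add1,r1:54,r2:0,r3:Add2,r4:63,r5:9
c12: - | r0:Add1,r1:54,r2:0,r3:Add2,r4:63,r5:9
c13: CDB Add1=63 | r0:63,r1:54,r2:0,r3:Add2,r4:63,r5:9

STATUS = TAG Add2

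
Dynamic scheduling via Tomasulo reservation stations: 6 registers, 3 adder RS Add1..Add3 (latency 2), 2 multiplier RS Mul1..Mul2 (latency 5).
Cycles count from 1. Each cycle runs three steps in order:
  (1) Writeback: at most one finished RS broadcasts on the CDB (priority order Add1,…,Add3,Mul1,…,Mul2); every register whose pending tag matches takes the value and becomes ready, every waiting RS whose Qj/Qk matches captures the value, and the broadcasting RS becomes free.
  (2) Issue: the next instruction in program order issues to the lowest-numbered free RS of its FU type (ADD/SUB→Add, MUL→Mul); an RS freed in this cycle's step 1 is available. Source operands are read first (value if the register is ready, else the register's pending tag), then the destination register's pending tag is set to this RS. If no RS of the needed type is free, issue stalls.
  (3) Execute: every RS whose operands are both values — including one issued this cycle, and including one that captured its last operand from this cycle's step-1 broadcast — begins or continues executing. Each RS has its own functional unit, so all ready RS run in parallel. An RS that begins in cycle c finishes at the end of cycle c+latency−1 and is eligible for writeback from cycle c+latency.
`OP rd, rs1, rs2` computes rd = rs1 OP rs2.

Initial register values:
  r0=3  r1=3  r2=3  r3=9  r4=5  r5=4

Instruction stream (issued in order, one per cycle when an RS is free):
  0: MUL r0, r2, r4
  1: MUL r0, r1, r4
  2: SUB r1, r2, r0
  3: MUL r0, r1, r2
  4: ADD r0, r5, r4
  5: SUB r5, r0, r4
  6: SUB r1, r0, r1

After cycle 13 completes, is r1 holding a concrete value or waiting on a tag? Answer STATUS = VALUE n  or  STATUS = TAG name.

c1: issue MUL r0<-Mul1 | r0:Mul1,r1:3,r2:3,r3:9,r4:5,r5:4
c2: issue MUL r0<-Mul2 | r0:Mul2,r1:3,r2:3,r3:9,r4:5,r5:4
c3: issue SUB r1<-Add1 | r0:Mul2,r1:Add1,r2:3,r3:9,r4:5,r5:4
c4: stall | r0:Mul2,r1:Add1,r2:3,r3:9,r4:5,r5:4
c5: stall | r0:Mul2,r1:Add1,r2:3,r3:9,r4:5,r5:4
c6: CDB Mul1=15; issue MUL r0<-Mul1 | r0:Mul1,r1:Add1,r2:3,r3:9,r4:5,r5:4
c7: CDB Mul2=15; issue ADD r0<-Add2 | r0:Add2,r1:Add1,r2:3,r3:9,r4:5,r5:4
c8: issue SUB r5<-Add3 | r0:Add2,r1:Add1,r2:3,r3:9,r4:5,r5:Add3
c9: CDB Add1=-12; issue SUB r1<-Add1 | r0:Add2,r1:Add1,r2:3,r3:9,r4:5,r5:Add3
c10: CDB Add2=9 | r0:9,r1:Add1,r2:3,r3:9,r4:5,r5:Add3
c11: - | r0:9,r1:Add1,r2:3,r3:9,r4:5,r5:Add3
c12: CDB Add1=21 | r0:9,r1:21,r2:3,r3:9,r4:5,r5:Add3
c13: CDB Add3=4 | r0:9,r1:21,r2:3,r3:9,r4:5,r5:4

STATUS = VALUE 21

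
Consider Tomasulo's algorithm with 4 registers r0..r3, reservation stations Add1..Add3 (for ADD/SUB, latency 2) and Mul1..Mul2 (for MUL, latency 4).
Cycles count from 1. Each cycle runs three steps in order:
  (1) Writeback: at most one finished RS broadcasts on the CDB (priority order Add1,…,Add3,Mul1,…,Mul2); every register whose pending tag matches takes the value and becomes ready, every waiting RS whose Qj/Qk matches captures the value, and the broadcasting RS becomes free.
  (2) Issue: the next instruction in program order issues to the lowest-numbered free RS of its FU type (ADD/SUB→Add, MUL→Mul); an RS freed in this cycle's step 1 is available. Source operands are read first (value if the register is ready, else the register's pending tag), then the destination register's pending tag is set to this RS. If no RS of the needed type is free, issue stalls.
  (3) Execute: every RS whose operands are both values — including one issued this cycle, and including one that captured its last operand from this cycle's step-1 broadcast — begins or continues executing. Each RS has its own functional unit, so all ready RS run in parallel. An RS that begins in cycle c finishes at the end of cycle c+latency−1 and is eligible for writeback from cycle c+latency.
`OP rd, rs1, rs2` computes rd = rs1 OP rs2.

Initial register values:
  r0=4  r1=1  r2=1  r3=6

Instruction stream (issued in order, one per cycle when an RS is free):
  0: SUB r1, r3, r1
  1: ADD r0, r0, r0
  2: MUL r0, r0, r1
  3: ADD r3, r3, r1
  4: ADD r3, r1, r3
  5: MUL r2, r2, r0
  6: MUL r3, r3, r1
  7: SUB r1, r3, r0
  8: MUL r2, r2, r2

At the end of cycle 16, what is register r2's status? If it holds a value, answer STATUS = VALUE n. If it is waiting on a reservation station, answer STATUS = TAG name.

c1: issue SUB r1<-Add1 | r0:4,r1:Add1,r2:1,r3:6
c2: issue ADD r0<-Add2 | r0:Add2,r1:Add1,r2:1,r3:6
c3: CDB Add1=5; issue MUL r0<-Mul1 | r0:Mul1,r1:5,r2:1,r3:6
c4: CDB Add2=8; issue ADD r3<-Add1 | r0:Mul1,r1:5,r2:1,r3:Add1
c5: issue ADD r3<-Add2 | r0:Mul1,r1:5,r2:1,r3:Add2
c6: CDB Add1=11; issue MUL r2<-Mul2 | r0:Mul1,r1:5,r2:Mul2,r3:Add2
c7: stall | r0:Mul1,r1:5,r2:Mul2,r3:Add2
c8: CDB Add2=16; stall | r0:Mul1,r1:5,r2:Mul2,r3:16
c9: CDB Mul1=40; issue MUL r3<-Mul1 | r0:40,r1:5,r2:Mul2,r3:Mul1
c10: issue SUB r1<-Add1 | r0:40,r1:Add1,r2:Mul2,r3:Mul1
c11: stall | r0:40,r1:Add1,r2:Mul2,r3:Mul1
c12: stall | r0:40,r1:Add1,r2:Mul2,r3:Mul1
c13: CDB Mul1=80; issue MUL r2<-Mul1 | r0:40,r1:Add1,r2:Mul1,r3:80
c14: CDB Mul2=40 | r0:40,r1:Add1,r2:Mul1,r3:80
c15: CDB Add1=40 | r0:40,r1:40,r2:Mul1,r3:80
c16: - | r0:40,r1:40,r2:Mul1,r3:80

STATUS = TAG Mul1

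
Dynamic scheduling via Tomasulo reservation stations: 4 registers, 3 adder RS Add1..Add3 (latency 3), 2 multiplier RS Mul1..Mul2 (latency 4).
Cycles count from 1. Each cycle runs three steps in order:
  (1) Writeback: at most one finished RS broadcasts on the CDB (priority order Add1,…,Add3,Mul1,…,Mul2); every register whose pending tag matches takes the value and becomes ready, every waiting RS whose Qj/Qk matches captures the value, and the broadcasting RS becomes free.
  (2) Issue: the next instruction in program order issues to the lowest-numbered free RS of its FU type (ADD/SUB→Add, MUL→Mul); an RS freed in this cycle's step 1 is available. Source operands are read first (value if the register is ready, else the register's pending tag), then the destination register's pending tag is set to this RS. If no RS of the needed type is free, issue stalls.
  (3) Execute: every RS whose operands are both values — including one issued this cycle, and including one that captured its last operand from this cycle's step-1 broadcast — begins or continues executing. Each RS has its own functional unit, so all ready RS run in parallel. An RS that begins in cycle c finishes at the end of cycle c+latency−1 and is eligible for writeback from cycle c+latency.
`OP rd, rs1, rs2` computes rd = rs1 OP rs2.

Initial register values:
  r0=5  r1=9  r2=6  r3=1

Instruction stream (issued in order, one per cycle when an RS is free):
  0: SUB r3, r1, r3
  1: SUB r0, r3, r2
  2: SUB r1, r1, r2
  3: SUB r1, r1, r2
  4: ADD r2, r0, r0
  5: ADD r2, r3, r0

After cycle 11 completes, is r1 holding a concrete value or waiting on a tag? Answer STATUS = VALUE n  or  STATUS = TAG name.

STATUS = VALUE -3

  c1: issue SUB r3<-Add1  regs: r0:5,r1:9,r2:6,r3:Add1
  c2: issue SUB r0<-Add2  regs: r0:Add2,r1:9,r2:6,r3:Add1
  c3: issue SUB r1<-Add3  regs: r0:Add2,r1:Add3,r2:6,r3:Add1
  c4: CDB Add1=8; issue SUB r1<-Add1  regs: r0:Add2,r1:Add1,r2:6,r3:8
  c5: stall  regs: r0:Add2,r1:Add1,r2:6,r3:8
  c6: CDB Add3=3; issue ADD r2<-Add3  regs: r0:Add2,r1:Add1,r2:Add3,r3:8
  c7: CDB Add2=2; issue ADD r2<-Add2  regs: r0:2,r1:Add1,r2:Add2,r3:8
  c8: -  regs: r0:2,r1:Add1,r2:Add2,r3:8
  c9: CDB Add1=-3  regs: r0:2,r1:-3,r2:Add2,r3:8
  c10: CDB Add2=10  regs: r0:2,r1:-3,r2:10,r3:8
  c11: CDB Add3=4  regs: r0:2,r1:-3,r2:10,r3:8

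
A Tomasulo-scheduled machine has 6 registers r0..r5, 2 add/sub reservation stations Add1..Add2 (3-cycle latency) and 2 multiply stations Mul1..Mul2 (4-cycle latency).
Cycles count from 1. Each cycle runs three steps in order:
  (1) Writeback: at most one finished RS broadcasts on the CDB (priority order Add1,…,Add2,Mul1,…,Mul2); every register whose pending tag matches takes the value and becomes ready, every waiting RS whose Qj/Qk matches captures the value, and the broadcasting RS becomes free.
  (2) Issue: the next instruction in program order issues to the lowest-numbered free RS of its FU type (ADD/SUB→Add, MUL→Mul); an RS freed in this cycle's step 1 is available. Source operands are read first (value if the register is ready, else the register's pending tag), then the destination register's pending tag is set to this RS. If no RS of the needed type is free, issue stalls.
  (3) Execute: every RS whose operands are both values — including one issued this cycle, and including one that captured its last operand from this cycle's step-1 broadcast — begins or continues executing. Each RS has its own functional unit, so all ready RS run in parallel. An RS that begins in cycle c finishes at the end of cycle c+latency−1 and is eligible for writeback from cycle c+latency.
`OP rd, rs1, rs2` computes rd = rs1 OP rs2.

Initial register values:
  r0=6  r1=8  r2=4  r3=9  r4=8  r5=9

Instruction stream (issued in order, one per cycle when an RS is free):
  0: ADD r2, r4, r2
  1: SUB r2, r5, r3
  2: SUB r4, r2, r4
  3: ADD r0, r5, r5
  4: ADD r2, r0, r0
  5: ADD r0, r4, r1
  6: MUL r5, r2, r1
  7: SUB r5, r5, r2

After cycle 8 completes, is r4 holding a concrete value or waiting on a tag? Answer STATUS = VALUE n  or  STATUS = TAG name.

STATUS = VALUE -8

c1: issue ADD r2<-Add1 | r0:6,r1:8,r2:Add1,r3:9,r4:8,r5:9
c2: issue SUB r2<-Add2 | r0:6,r1:8,r2:Add2,r3:9,r4:8,r5:9
c3: stall | r0:6,r1:8,r2:Add2,r3:9,r4:8,r5:9
c4: CDB Add1=12; issue SUB r4<-Add1 | r0:6,r1:8,r2:Add2,r3:9,r4:Add1,r5:9
c5: CDB Add2=0; issue ADD r0<-Add2 | r0:Add2,r1:8,r2:0,r3:9,r4:Add1,r5:9
c6: stall | r0:Add2,r1:8,r2:0,r3:9,r4:Add1,r5:9
c7: stall | r0:Add2,r1:8,r2:0,r3:9,r4:Add1,r5:9
c8: CDB Add1=-8; issue ADD r2<-Add1 | r0:Add2,r1:8,r2:Add1,r3:9,r4:-8,r5:9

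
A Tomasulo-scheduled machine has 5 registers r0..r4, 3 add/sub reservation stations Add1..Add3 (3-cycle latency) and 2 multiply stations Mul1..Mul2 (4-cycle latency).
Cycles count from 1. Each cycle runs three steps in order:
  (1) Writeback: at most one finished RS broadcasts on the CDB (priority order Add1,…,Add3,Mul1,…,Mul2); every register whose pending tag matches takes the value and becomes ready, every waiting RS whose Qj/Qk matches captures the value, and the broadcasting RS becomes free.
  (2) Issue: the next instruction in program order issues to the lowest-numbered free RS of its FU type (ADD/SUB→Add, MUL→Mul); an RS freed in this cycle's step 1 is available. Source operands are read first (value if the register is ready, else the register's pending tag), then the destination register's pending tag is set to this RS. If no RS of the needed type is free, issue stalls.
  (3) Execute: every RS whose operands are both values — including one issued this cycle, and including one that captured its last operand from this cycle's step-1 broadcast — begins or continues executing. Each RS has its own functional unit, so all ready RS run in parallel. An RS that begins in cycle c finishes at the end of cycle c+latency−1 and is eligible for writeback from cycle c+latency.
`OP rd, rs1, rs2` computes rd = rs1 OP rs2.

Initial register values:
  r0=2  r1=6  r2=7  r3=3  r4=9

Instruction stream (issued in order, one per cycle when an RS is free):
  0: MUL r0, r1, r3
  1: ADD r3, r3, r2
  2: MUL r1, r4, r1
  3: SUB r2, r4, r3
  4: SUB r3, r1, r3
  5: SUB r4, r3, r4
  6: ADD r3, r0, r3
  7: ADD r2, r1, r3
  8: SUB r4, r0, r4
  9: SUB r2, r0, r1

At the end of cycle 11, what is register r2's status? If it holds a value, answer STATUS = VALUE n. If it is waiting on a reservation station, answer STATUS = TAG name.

STATUS = TAG Add1

cycle 1: issue MUL r0<-Mul1 // r0:Mul1,r1:6,r2:7,r3:3,r4:9
cycle 2: issue ADD r3<-Add1 // r0:Mul1,r1:6,r2:7,r3:Add1,r4:9
cycle 3: issue MUL r1<-Mul2 // r0:Mul1,r1:Mul2,r2:7,r3:Add1,r4:9
cycle 4: issue SUB r2<-Add2 // r0:Mul1,r1:Mul2,r2:Add2,r3:Add1,r4:9
cycle 5: CDB Add1=10; issue SUB r3<-Add1 // r0:Mul1,r1:Mul2,r2:Add2,r3:Add1,r4:9
cycle 6: CDB Mul1=18; issue SUB r4<-Add3 // r0:18,r1:Mul2,r2:Add2,r3:Add1,r4:Add3
cycle 7: CDB Mul2=54; stall // r0:18,r1:54,r2:Add2,r3:Add1,r4:Add3
cycle 8: CDB Add2=-1; issue ADD r3<-Add2 // r0:18,r1:54,r2:-1,r3:Add2,r4:Add3
cycle 9: stall // r0:18,r1:54,r2:-1,r3:Add2,r4:Add3
cycle 10: CDB Add1=44; issue ADD r2<-Add1 // r0:18,r1:54,r2:Add1,r3:Add2,r4:Add3
cycle 11: stall // r0:18,r1:54,r2:Add1,r3:Add2,r4:Add3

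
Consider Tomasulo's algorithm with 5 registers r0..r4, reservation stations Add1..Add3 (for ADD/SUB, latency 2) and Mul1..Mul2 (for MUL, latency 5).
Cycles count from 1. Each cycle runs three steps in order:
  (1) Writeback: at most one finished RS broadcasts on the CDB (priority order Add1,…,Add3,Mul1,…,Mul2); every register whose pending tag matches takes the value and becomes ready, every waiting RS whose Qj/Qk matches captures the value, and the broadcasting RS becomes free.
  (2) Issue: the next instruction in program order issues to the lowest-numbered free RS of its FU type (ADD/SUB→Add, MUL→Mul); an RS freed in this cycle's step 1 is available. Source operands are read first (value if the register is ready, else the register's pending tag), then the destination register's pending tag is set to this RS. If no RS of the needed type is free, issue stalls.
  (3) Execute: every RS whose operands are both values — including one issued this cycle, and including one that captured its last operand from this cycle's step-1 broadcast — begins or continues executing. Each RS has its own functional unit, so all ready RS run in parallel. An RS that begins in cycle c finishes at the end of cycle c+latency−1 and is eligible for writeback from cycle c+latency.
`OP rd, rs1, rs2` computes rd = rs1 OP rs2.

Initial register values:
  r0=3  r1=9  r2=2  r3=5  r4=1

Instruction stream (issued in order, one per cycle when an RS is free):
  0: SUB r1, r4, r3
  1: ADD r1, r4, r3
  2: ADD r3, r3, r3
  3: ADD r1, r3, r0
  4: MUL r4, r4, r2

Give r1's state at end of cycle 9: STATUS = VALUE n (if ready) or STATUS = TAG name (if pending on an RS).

STATUS = VALUE 13

c1: issue SUB r1<-Add1 | r0:3,r1:Add1,r2:2,r3:5,r4:1
c2: issue ADD r1<-Add2 | r0:3,r1:Add2,r2:2,r3:5,r4:1
c3: CDB Add1=-4; issue ADD r3<-Add1 | r0:3,r1:Add2,r2:2,r3:Add1,r4:1
c4: CDB Add2=6; issue ADD r1<-Add2 | r0:3,r1:Add2,r2:2,r3:Add1,r4:1
c5: CDB Add1=10; issue MUL r4<-Mul1 | r0:3,r1:Add2,r2:2,r3:10,r4:Mul1
c6: - | r0:3,r1:Add2,r2:2,r3:10,r4:Mul1
c7: CDB Add2=13 | r0:3,r1:13,r2:2,r3:10,r4:Mul1
c8: - | r0:3,r1:13,r2:2,r3:10,r4:Mul1
c9: - | r0:3,r1:13,r2:2,r3:10,r4:Mul1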